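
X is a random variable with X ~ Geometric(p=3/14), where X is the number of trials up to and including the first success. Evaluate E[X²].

Using the identity E[X²] = Var(X) + (E[X])²:
E[X] = \frac{14}{3}
Var(X) = \frac{154}{9}
E[X²] = \frac{154}{9} + (\frac{14}{3})²
= \frac{350}{9}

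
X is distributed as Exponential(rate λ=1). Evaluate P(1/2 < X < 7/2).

P(1/2 < X < 7/2) = ∫_{1/2}^{7/2} f(x) dx
where f(x) = e^{- x}
= - \frac{1 - e^{3}}{e^{\frac{7}{2}}}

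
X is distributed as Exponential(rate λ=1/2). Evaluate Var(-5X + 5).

For X ~ Exponential(rate λ=1/2):
Var(X) = 4
Var(-5X + 5) = (-5)² × Var(X) = 25 × 4 = 100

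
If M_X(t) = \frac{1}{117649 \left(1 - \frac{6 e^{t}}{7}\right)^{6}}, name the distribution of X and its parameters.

The MGF M(t) = \frac{1}{117649 \left(1 - \frac{6 e^{t}}{7}\right)^{6}} is the standard form for the NegativeBinomial distribution.
Comparing with the known MGF formula identifies: NegBin(r=6, p=1/7), X = failures before r-th success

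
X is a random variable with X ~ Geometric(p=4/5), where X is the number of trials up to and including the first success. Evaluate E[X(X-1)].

E[X(X-1)] = E[X² - X] = E[X²] - E[X]
E[X] = \frac{5}{4}
E[X²] = Var(X) + (E[X])² = \frac{5}{16} + (\frac{5}{4})² = \frac{15}{8}
E[X(X-1)] = \frac{15}{8} - \frac{5}{4} = \frac{5}{8}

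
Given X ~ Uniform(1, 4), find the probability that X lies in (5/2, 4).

P(5/2 < X < 4) = ∫_{5/2}^{4} f(x) dx
where f(x) = \frac{1}{3}
= \frac{1}{2}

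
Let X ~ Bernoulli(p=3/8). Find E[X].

For X ~ Bernoulli(p=3/8), the expected value is:
E[X] = \frac{3}{8}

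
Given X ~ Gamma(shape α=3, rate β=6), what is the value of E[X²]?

Using the identity E[X²] = Var(X) + (E[X])²:
E[X] = \frac{1}{2}
Var(X) = \frac{1}{12}
E[X²] = \frac{1}{12} + (\frac{1}{2})²
= \frac{1}{3}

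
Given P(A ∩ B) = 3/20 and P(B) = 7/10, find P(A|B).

P(A|B) = P(A ∩ B) / P(B)
= (3/20) / (7/10)
= 3/14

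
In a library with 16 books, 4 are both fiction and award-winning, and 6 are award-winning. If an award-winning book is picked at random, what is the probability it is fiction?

P(A ∩ B) = 4/16 = 1/4
P(B) = 6/16 = 3/8
P(A|B) = P(A ∩ B) / P(B) = (1/4) / (3/8) = 2/3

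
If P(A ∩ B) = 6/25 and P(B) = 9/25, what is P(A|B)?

P(A|B) = P(A ∩ B) / P(B)
= (6/25) / (9/25)
= 2/3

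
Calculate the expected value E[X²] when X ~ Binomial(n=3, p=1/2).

Using the identity E[X²] = Var(X) + (E[X])²:
E[X] = \frac{3}{2}
Var(X) = \frac{3}{4}
E[X²] = \frac{3}{4} + (\frac{3}{2})²
= 3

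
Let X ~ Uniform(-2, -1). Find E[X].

For X ~ Uniform(-2, -1), the expected value is:
E[X] = - \frac{3}{2}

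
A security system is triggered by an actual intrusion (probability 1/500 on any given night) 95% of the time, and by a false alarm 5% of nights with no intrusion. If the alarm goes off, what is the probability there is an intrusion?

Let D = the rare event, + = positive/flagged.
P(D) = 1/500
P(+|D) = 95/100 = 19/20
P(+|D') = 5/100 = 1/20
P(+) = P(+|D)P(D) + P(+|D')P(D')
     = \frac{19}{20} × \frac{1}{500} + \frac{1}{20} × \frac{499}{500}
     = \frac{259}{5000}
P(D|+) = P(+|D)P(D)/P(+) = \frac{19}{518}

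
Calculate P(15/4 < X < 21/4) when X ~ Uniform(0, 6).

P(15/4 < X < 21/4) = ∫_{15/4}^{21/4} f(x) dx
where f(x) = \frac{1}{6}
= \frac{1}{4}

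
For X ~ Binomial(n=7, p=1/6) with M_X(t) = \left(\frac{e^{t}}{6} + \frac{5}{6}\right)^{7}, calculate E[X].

To find E[X], compute M^(1)(0):
M^(1)(t) = \frac{7 \left(\frac{e^{t}}{6} + \frac{5}{6}\right)^{6} e^{t}}{6}
M^(1)(0) = \frac{7}{6}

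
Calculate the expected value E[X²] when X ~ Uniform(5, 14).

Using the identity E[X²] = Var(X) + (E[X])²:
E[X] = \frac{19}{2}
Var(X) = \frac{27}{4}
E[X²] = \frac{27}{4} + (\frac{19}{2})²
= 97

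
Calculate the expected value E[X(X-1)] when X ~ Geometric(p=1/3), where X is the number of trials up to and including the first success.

E[X(X-1)] = E[X² - X] = E[X²] - E[X]
E[X] = 3
E[X²] = Var(X) + (E[X])² = 6 + (3)² = 15
E[X(X-1)] = 15 - 3 = 12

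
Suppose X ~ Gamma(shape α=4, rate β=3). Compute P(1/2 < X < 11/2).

P(1/2 < X < 11/2) = ∫_{1/2}^{11/2} f(x) dx
where f(x) = \frac{27 x^{3} e^{- 3 x}}{2}
= \frac{-14437 + 67 e^{15}}{16 e^{\frac{33}{2}}}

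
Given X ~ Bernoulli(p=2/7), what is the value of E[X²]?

Using the identity E[X²] = Var(X) + (E[X])²:
E[X] = \frac{2}{7}
Var(X) = \frac{10}{49}
E[X²] = \frac{10}{49} + (\frac{2}{7})²
= \frac{2}{7}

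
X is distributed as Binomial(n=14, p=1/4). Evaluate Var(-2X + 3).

For X ~ Binomial(n=14, p=1/4):
Var(X) = \frac{21}{8}
Var(-2X + 3) = (-2)² × Var(X) = 4 × \frac{21}{8} = \frac{21}{2}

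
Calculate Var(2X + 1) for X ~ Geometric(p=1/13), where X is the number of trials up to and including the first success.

For X ~ Geometric(p=1/13), where X is the number of trials up to and including the first success:
Var(X) = 156
Var(2X + 1) = (2)² × Var(X) = 4 × 156 = 624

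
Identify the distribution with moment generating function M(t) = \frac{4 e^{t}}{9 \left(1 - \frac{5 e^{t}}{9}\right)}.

The MGF M(t) = \frac{4 e^{t}}{9 \left(1 - \frac{5 e^{t}}{9}\right)} is the standard form for the Geometric distribution.
Comparing with the known MGF formula identifies: Geometric(p=4/9), X = trial number of first success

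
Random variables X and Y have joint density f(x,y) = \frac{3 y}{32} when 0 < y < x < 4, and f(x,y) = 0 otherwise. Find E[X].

f_X(x) = ∫_0^x \frac{3 y}{32} dy = \frac{3 x^{2}}{64}
E[X] = ∫_0^4 x × (\frac{3 x^{2}}{64}) dx = 3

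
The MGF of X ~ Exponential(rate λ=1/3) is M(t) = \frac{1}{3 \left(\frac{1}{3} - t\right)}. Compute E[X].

To find E[X], compute M^(1)(0):
M^(1)(t) = \frac{1}{3 \left(\frac{1}{3} - t\right)^{2}}
M^(1)(0) = 3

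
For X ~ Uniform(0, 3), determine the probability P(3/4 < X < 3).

P(3/4 < X < 3) = ∫_{3/4}^{3} f(x) dx
where f(x) = \frac{1}{3}
= \frac{3}{4}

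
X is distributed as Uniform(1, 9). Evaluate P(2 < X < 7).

P(2 < X < 7) = ∫_{2}^{7} f(x) dx
where f(x) = \frac{1}{8}
= \frac{5}{8}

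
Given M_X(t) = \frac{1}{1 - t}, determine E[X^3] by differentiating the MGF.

To find E[X^3], compute M^(3)(0):
M^(1)(t) = \frac{1}{\left(1 - t\right)^{2}}
M^(2)(t) = \frac{2}{\left(1 - t\right)^{3}}
M^(3)(t) = \frac{6}{\left(1 - t\right)^{4}}
M^(3)(0) = 6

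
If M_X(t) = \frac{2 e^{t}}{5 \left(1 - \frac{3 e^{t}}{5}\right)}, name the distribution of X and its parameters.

The MGF M(t) = \frac{2 e^{t}}{5 \left(1 - \frac{3 e^{t}}{5}\right)} is the standard form for the Geometric distribution.
Comparing with the known MGF formula identifies: Geometric(p=2/5), X = trial number of first success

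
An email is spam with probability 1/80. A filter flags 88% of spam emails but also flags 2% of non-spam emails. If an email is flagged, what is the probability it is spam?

Let D = the rare event, + = positive/flagged.
P(D) = 1/80
P(+|D) = 88/100 = 22/25
P(+|D') = 2/100 = 1/50
P(+) = P(+|D)P(D) + P(+|D')P(D')
     = \frac{22}{25} × \frac{1}{80} + \frac{1}{50} × \frac{79}{80}
     = \frac{123}{4000}
P(D|+) = P(+|D)P(D)/P(+) = \frac{44}{123}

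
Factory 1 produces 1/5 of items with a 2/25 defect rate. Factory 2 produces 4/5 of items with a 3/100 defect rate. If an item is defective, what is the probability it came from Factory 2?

Using Bayes' theorem:
P(F1) = 1/5, P(D|F1) = 2/25
P(F2) = 4/5, P(D|F2) = 3/100
P(D) = P(D|F1)P(F1) + P(D|F2)P(F2)
     = \frac{1}{25}
P(F2|D) = P(D|F2)P(F2) / P(D)
= \frac{3}{5}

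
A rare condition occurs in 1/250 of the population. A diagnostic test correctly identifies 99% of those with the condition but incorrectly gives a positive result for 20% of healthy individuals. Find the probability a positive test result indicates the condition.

Let D = the rare event, + = positive/flagged.
P(D) = 1/250
P(+|D) = 99/100
P(+|D') = 20/100 = 1/5
P(+) = P(+|D)P(D) + P(+|D')P(D')
     = \frac{99}{100} × \frac{1}{250} + \frac{1}{5} × \frac{249}{250}
     = \frac{5079}{25000}
P(D|+) = P(+|D)P(D)/P(+) = \frac{33}{1693}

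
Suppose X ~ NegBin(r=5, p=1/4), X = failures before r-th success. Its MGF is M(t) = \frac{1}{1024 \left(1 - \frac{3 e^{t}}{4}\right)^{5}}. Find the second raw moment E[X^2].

To find E[X^2], compute M^(2)(0):
M^(1)(t) = \frac{15 e^{t}}{4096 \left(1 - \frac{3 e^{t}}{4}\right)^{6}}
M^(2)(t) = \frac{15 e^{t}}{4096 \left(1 - \frac{3 e^{t}}{4}\right)^{6}} + \frac{135 e^{2 t}}{8192 \left(1 - \frac{3 e^{t}}{4}\right)^{7}}
M^(2)(0) = 285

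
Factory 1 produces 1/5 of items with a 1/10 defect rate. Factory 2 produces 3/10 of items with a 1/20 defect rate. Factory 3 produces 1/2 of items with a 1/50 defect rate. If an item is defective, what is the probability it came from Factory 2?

Using Bayes' theorem:
P(F1) = 1/5, P(D|F1) = 1/10
P(F2) = 3/10, P(D|F2) = 1/20
P(F3) = 1/2, P(D|F3) = 1/50
P(D) = P(D|F1)P(F1) + P(D|F2)P(F2) + P(D|F3)P(F3)
     = \frac{9}{200}
P(F2|D) = P(D|F2)P(F2) / P(D)
= \frac{1}{3}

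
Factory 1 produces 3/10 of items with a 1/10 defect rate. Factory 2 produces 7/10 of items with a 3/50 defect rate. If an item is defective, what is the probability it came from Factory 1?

Using Bayes' theorem:
P(F1) = 3/10, P(D|F1) = 1/10
P(F2) = 7/10, P(D|F2) = 3/50
P(D) = P(D|F1)P(F1) + P(D|F2)P(F2)
     = \frac{9}{125}
P(F1|D) = P(D|F1)P(F1) / P(D)
= \frac{5}{12}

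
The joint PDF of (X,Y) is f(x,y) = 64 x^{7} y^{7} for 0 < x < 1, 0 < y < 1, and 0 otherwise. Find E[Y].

E[Y] = ∫_0^1 ∫_0^1 y × f(x,y) dx dy
= \frac{8}{9}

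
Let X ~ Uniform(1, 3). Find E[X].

For X ~ Uniform(1, 3), the expected value is:
E[X] = 2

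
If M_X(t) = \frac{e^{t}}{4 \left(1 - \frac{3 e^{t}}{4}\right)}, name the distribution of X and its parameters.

The MGF M(t) = \frac{e^{t}}{4 \left(1 - \frac{3 e^{t}}{4}\right)} is the standard form for the Geometric distribution.
Comparing with the known MGF formula identifies: Geometric(p=1/4), X = trial number of first success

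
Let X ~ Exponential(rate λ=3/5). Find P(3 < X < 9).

P(3 < X < 9) = ∫_{3}^{9} f(x) dx
where f(x) = \frac{3 e^{- \frac{3 x}{5}}}{5}
= - \frac{1 - e^{\frac{18}{5}}}{e^{\frac{27}{5}}}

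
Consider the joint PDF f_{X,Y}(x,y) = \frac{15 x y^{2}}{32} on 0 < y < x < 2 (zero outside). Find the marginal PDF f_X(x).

f_X(x) = ∫_0^x \frac{15 x y^{2}}{32} dy = \frac{5 x^{4}}{32}
for 0 < x < 2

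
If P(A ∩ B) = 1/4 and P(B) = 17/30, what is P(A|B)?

P(A|B) = P(A ∩ B) / P(B)
= (1/4) / (17/30)
= 15/34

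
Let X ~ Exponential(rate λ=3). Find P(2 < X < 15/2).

P(2 < X < 15/2) = ∫_{2}^{15/2} f(x) dx
where f(x) = 3 e^{- 3 x}
= - \frac{1}{e^{\frac{45}{2}}} + e^{-6}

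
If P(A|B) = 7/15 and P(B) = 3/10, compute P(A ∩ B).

By definition, P(A|B) = P(A ∩ B) / P(B)
So P(A ∩ B) = P(A|B) × P(B)
= 7/15 × 3/10
= 7/50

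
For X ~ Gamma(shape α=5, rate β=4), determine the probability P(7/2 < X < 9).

P(7/2 < X < 9) = ∫_{7/2}^{9} f(x) dx
where f(x) = \frac{128 x^{4} e^{- 4 x}}{3}
= \frac{-78445 + 2171 e^{22}}{e^{36}}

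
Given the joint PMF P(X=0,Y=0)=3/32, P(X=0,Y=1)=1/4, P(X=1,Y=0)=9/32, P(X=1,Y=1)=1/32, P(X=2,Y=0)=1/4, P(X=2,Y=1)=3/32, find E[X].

First find marginal of X:
P(X=0) = 11/32
P(X=1) = 5/16
P(X=2) = 11/32
E[X] = 0 × 11/32 + 1 × 5/16 + 2 × 11/32 = 1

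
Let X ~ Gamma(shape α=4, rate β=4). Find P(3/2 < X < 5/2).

P(3/2 < X < 5/2) = ∫_{3/2}^{5/2} f(x) dx
where f(x) = \frac{128 x^{3} e^{- 4 x}}{3}
= \frac{-683 + 183 e^{4}}{3 e^{10}}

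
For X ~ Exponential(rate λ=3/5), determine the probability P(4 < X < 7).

P(4 < X < 7) = ∫_{4}^{7} f(x) dx
where f(x) = \frac{3 e^{- \frac{3 x}{5}}}{5}
= - \frac{1 - e^{\frac{9}{5}}}{e^{\frac{21}{5}}}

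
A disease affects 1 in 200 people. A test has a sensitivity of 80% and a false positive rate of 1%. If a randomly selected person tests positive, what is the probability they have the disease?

Let D = the rare event, + = positive/flagged.
P(D) = 1/200
P(+|D) = 80/100 = 4/5
P(+|D') = 1/100
P(+) = P(+|D)P(D) + P(+|D')P(D')
     = \frac{4}{5} × \frac{1}{200} + \frac{1}{100} × \frac{199}{200}
     = \frac{279}{20000}
P(D|+) = P(+|D)P(D)/P(+) = \frac{80}{279}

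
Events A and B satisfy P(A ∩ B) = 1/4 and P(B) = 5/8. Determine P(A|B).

P(A|B) = P(A ∩ B) / P(B)
= (1/4) / (5/8)
= 2/5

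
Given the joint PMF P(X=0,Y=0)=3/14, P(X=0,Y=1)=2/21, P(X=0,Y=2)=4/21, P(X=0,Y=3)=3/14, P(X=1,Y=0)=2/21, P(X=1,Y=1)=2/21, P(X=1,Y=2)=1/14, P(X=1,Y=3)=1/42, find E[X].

First find marginal of X:
P(X=0) = 5/7
P(X=1) = 2/7
E[X] = 0 × 5/7 + 1 × 2/7 = 2/7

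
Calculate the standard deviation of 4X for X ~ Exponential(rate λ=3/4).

For X ~ Exponential(rate λ=3/4):
Var(X) = \frac{16}{9}
SD(X) = √(Var(X)) = √(\frac{16}{9}) = \frac{4}{3}
SD(4X) = |4| × SD(X) = 4 × \frac{4}{3} = \frac{16}{3}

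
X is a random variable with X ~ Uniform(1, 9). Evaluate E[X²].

Using the identity E[X²] = Var(X) + (E[X])²:
E[X] = 5
Var(X) = \frac{16}{3}
E[X²] = \frac{16}{3} + (5)²
= \frac{91}{3}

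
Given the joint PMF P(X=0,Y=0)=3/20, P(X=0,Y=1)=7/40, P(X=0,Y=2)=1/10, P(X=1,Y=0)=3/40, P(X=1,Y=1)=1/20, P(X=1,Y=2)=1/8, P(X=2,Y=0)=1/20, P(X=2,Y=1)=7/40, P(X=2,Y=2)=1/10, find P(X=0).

P(X=0) = P(X=0,Y=0) + P(X=0,Y=1) + P(X=0,Y=2)
= 3/20 + 7/40 + 1/10
= 17/40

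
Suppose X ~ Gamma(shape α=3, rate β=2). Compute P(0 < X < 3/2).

P(0 < X < 3/2) = ∫_{0}^{3/2} f(x) dx
where f(x) = 4 x^{2} e^{- 2 x}
= 1 - \frac{17}{2 e^{3}}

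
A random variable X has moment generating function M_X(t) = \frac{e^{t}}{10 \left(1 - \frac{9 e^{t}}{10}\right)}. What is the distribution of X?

The MGF M(t) = \frac{e^{t}}{10 \left(1 - \frac{9 e^{t}}{10}\right)} is the standard form for the Geometric distribution.
Comparing with the known MGF formula identifies: Geometric(p=1/10), X = trial number of first success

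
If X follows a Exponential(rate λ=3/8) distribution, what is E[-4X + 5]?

For X ~ Exponential(rate λ=3/8):
E[X] = \frac{8}{3}
E[-4X + 5] = -4 × E[X] + 5 = - \frac{17}{3}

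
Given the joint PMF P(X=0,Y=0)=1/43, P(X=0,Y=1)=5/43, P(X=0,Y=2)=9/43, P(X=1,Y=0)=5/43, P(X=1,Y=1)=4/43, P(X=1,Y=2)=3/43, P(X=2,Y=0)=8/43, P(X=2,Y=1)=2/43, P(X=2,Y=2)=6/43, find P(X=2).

P(X=2) = P(X=2,Y=0) + P(X=2,Y=1) + P(X=2,Y=2)
= 8/43 + 2/43 + 6/43
= 16/43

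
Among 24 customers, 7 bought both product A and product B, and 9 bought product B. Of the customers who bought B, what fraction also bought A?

P(A ∩ B) = 7/24
P(B) = 9/24 = 3/8
P(A|B) = P(A ∩ B) / P(B) = (7/24) / (3/8) = 7/9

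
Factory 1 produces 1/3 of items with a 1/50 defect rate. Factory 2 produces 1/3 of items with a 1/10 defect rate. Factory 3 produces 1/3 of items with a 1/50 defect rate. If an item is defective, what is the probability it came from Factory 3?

Using Bayes' theorem:
P(F1) = 1/3, P(D|F1) = 1/50
P(F2) = 1/3, P(D|F2) = 1/10
P(F3) = 1/3, P(D|F3) = 1/50
P(D) = P(D|F1)P(F1) + P(D|F2)P(F2) + P(D|F3)P(F3)
     = \frac{7}{150}
P(F3|D) = P(D|F3)P(F3) / P(D)
= \frac{1}{7}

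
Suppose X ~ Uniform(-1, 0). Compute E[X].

For X ~ Uniform(-1, 0), the expected value is:
E[X] = - \frac{1}{2}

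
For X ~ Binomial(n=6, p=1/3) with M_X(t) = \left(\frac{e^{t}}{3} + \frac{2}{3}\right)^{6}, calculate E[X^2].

To find E[X^2], compute M^(2)(0):
M^(1)(t) = 2 \left(\frac{e^{t}}{3} + \frac{2}{3}\right)^{5} e^{t}
M^(2)(t) = 2 \left(\frac{e^{t}}{3} + \frac{2}{3}\right)^{5} e^{t} + \frac{10 \left(\frac{e^{t}}{3} + \frac{2}{3}\right)^{4} e^{2 t}}{3}
M^(2)(0) = \frac{16}{3}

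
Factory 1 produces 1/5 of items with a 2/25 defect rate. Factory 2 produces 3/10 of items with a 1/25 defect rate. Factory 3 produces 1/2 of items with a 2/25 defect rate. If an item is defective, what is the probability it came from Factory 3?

Using Bayes' theorem:
P(F1) = 1/5, P(D|F1) = 2/25
P(F2) = 3/10, P(D|F2) = 1/25
P(F3) = 1/2, P(D|F3) = 2/25
P(D) = P(D|F1)P(F1) + P(D|F2)P(F2) + P(D|F3)P(F3)
     = \frac{17}{250}
P(F3|D) = P(D|F3)P(F3) / P(D)
= \frac{10}{17}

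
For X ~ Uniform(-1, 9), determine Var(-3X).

For X ~ Uniform(-1, 9):
Var(X) = \frac{25}{3}
Var(-3X) = (-3)² × Var(X) = 9 × \frac{25}{3} = 75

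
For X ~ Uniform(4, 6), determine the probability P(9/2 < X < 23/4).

P(9/2 < X < 23/4) = ∫_{9/2}^{23/4} f(x) dx
where f(x) = \frac{1}{2}
= \frac{5}{8}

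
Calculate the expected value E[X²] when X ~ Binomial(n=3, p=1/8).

Using the identity E[X²] = Var(X) + (E[X])²:
E[X] = \frac{3}{8}
Var(X) = \frac{21}{64}
E[X²] = \frac{21}{64} + (\frac{3}{8})²
= \frac{15}{32}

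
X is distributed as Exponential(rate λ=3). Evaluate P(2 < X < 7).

P(2 < X < 7) = ∫_{2}^{7} f(x) dx
where f(x) = 3 e^{- 3 x}
= - \frac{1 - e^{15}}{e^{21}}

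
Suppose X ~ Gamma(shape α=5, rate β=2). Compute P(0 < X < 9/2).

P(0 < X < 9/2) = ∫_{0}^{9/2} f(x) dx
where f(x) = \frac{4 x^{4} e^{- 2 x}}{3}
= 1 - \frac{3563}{8 e^{9}}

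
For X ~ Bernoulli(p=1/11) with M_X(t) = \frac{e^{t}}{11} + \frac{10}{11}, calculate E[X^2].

To find E[X^2], compute M^(2)(0):
M^(1)(t) = \frac{e^{t}}{11}
M^(2)(t) = \frac{e^{t}}{11}
M^(2)(0) = \frac{1}{11}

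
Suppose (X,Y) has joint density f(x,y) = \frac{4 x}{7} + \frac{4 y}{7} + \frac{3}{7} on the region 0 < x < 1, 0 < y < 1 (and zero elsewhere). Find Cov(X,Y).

E[XY] = ∫∫ xy × f(x,y) dx dy = \frac{25}{84}
E[X] = \frac{23}{42}
E[Y] = \frac{23}{42}
Cov(X,Y) = E[XY] - E[X]E[Y] = - \frac{1}{441}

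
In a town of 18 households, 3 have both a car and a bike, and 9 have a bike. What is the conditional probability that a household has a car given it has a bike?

P(A ∩ B) = 3/18 = 1/6
P(B) = 9/18 = 1/2
P(A|B) = P(A ∩ B) / P(B) = (1/6) / (1/2) = 1/3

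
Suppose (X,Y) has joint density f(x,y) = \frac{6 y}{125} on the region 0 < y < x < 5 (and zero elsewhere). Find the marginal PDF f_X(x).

f_X(x) = ∫_0^x \frac{6 y}{125} dy = \frac{3 x^{2}}{125}
for 0 < x < 5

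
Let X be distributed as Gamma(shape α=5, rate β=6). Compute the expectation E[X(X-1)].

E[X(X-1)] = E[X² - X] = E[X²] - E[X]
E[X] = \frac{5}{6}
E[X²] = Var(X) + (E[X])² = \frac{5}{36} + (\frac{5}{6})² = \frac{5}{6}
E[X(X-1)] = \frac{5}{6} - \frac{5}{6} = 0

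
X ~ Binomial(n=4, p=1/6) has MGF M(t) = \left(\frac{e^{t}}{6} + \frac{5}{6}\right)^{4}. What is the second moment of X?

To find E[X^2], compute M^(2)(0):
M^(1)(t) = \frac{2 \left(\frac{e^{t}}{6} + \frac{5}{6}\right)^{3} e^{t}}{3}
M^(2)(t) = \frac{2 \left(\frac{e^{t}}{6} + \frac{5}{6}\right)^{3} e^{t}}{3} + \frac{\left(\frac{e^{t}}{6} + \frac{5}{6}\right)^{2} e^{2 t}}{3}
M^(2)(0) = 1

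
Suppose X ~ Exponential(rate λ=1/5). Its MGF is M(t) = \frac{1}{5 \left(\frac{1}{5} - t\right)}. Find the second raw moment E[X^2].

To find E[X^2], compute M^(2)(0):
M^(1)(t) = \frac{1}{5 \left(\frac{1}{5} - t\right)^{2}}
M^(2)(t) = \frac{2}{5 \left(\frac{1}{5} - t\right)^{3}}
M^(2)(0) = 50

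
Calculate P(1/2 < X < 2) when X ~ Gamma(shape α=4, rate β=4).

P(1/2 < X < 2) = ∫_{1/2}^{2} f(x) dx
where f(x) = \frac{128 x^{3} e^{- 4 x}}{3}
= \frac{-379 + 19 e^{6}}{3 e^{8}}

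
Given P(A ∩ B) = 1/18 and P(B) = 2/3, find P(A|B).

P(A|B) = P(A ∩ B) / P(B)
= (1/18) / (2/3)
= 1/12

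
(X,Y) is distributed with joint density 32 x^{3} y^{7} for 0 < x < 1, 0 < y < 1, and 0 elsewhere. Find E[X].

E[X] = ∫_0^1 ∫_0^1 x × f(x,y) dy dx
= ∫_0^1 ∫_0^1 x × (32 x^{3} y^{7}) dy dx
= \frac{4}{5}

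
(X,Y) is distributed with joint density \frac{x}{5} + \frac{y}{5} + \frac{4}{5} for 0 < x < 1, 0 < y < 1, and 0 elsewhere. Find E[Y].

E[Y] = ∫_0^1 ∫_0^1 y × f(x,y) dx dy
= \frac{31}{60}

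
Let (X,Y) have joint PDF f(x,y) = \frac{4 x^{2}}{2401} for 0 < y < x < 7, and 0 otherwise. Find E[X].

f_X(x) = ∫_0^x \frac{4 x^{2}}{2401} dy = \frac{4 x^{3}}{2401}
E[X] = ∫_0^7 x × (\frac{4 x^{3}}{2401}) dx = \frac{28}{5}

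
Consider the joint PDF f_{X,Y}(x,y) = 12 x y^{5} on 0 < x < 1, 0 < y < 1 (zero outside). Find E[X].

E[X] = ∫_0^1 ∫_0^1 x × f(x,y) dy dx
= ∫_0^1 ∫_0^1 x × (12 x y^{5}) dy dx
= \frac{2}{3}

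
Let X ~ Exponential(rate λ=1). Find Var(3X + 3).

For X ~ Exponential(rate λ=1):
Var(X) = 1
Var(3X + 3) = (3)² × Var(X) = 9 × 1 = 9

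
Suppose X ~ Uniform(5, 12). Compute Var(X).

For X ~ Uniform(5, 12):
Var(X) = \frac{49}{12}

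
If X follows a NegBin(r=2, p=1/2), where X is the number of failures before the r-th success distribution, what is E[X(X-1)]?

E[X(X-1)] = E[X² - X] = E[X²] - E[X]
E[X] = 2
E[X²] = Var(X) + (E[X])² = 4 + (2)² = 8
E[X(X-1)] = 8 - 2 = 6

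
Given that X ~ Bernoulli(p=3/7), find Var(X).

For X ~ Bernoulli(p=3/7):
Var(X) = \frac{12}{49}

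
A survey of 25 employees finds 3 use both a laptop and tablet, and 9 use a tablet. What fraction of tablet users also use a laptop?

P(A ∩ B) = 3/25
P(B) = 9/25
P(A|B) = P(A ∩ B) / P(B) = (3/25) / (9/25) = 1/3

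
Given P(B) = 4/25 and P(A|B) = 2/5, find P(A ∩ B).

By definition, P(A|B) = P(A ∩ B) / P(B)
So P(A ∩ B) = P(A|B) × P(B)
= 2/5 × 4/25
= 8/125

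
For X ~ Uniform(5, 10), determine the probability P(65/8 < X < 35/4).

P(65/8 < X < 35/4) = ∫_{65/8}^{35/4} f(x) dx
where f(x) = \frac{1}{5}
= \frac{1}{8}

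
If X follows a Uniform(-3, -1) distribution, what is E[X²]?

Using the identity E[X²] = Var(X) + (E[X])²:
E[X] = -2
Var(X) = \frac{1}{3}
E[X²] = \frac{1}{3} + (-2)²
= \frac{13}{3}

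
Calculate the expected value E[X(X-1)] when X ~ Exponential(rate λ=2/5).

E[X(X-1)] = E[X² - X] = E[X²] - E[X]
E[X] = \frac{5}{2}
E[X²] = Var(X) + (E[X])² = \frac{25}{4} + (\frac{5}{2})² = \frac{25}{2}
E[X(X-1)] = \frac{25}{2} - \frac{5}{2} = 10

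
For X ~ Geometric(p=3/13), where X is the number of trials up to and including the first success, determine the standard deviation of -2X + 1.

For X ~ Geometric(p=3/13), where X is the number of trials up to and including the first success:
Var(X) = \frac{130}{9}
SD(X) = √(Var(X)) = √(\frac{130}{9}) = \frac{\sqrt{130}}{3}
SD(-2X + 1) = |-2| × SD(X) = 2 × \frac{\sqrt{130}}{3} = \frac{2 \sqrt{130}}{3}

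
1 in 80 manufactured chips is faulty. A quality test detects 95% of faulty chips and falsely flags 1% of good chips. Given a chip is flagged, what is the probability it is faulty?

Let D = the rare event, + = positive/flagged.
P(D) = 1/80
P(+|D) = 95/100 = 19/20
P(+|D') = 1/100
P(+) = P(+|D)P(D) + P(+|D')P(D')
     = \frac{19}{20} × \frac{1}{80} + \frac{1}{100} × \frac{79}{80}
     = \frac{87}{4000}
P(D|+) = P(+|D)P(D)/P(+) = \frac{95}{174}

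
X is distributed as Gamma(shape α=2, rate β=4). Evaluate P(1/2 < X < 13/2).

P(1/2 < X < 13/2) = ∫_{1/2}^{13/2} f(x) dx
where f(x) = 16 x e^{- 4 x}
= \frac{3 \left(-9 + e^{24}\right)}{e^{26}}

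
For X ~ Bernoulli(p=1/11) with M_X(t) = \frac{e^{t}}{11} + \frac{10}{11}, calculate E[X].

To find E[X], compute M^(1)(0):
M^(1)(t) = \frac{e^{t}}{11}
M^(1)(0) = \frac{1}{11}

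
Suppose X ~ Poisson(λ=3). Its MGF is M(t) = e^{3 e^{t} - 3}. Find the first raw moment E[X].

To find E[X], compute M^(1)(0):
M^(1)(t) = 3 e^{t} e^{3 e^{t} - 3}
M^(1)(0) = 3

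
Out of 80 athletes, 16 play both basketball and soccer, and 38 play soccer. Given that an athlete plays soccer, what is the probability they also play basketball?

P(A ∩ B) = 16/80 = 1/5
P(B) = 38/80 = 19/40
P(A|B) = P(A ∩ B) / P(B) = (1/5) / (19/40) = 8/19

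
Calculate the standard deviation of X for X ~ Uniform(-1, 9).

For X ~ Uniform(-1, 9):
Var(X) = \frac{25}{3}
SD(X) = √(Var(X)) = √(\frac{25}{3}) = \frac{5 \sqrt{3}}{3}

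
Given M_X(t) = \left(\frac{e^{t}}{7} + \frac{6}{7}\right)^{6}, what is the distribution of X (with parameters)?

The MGF M(t) = \left(\frac{e^{t}}{7} + \frac{6}{7}\right)^{6} is the standard form for the Binomial distribution.
Comparing with the known MGF formula identifies: Binomial(n=6, p=1/7)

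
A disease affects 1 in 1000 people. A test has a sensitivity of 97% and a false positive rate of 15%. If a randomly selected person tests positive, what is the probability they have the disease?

Let D = the rare event, + = positive/flagged.
P(D) = 1/1000
P(+|D) = 97/100
P(+|D') = 15/100 = 3/20
P(+) = P(+|D)P(D) + P(+|D')P(D')
     = \frac{97}{100} × \frac{1}{1000} + \frac{3}{20} × \frac{999}{1000}
     = \frac{7541}{50000}
P(D|+) = P(+|D)P(D)/P(+) = \frac{97}{15082}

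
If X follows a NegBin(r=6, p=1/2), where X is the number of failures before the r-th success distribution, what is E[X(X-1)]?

E[X(X-1)] = E[X² - X] = E[X²] - E[X]
E[X] = 6
E[X²] = Var(X) + (E[X])² = 12 + (6)² = 48
E[X(X-1)] = 48 - 6 = 42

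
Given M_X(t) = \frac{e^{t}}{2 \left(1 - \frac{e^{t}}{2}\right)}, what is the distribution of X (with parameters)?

The MGF M(t) = \frac{e^{t}}{2 \left(1 - \frac{e^{t}}{2}\right)} is the standard form for the Geometric distribution.
Comparing with the known MGF formula identifies: Geometric(p=1/2), X = trial number of first success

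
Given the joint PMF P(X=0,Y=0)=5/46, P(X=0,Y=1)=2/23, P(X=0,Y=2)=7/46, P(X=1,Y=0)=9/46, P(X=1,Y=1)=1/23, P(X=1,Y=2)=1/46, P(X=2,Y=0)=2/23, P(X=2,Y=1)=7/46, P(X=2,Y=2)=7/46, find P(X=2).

P(X=2) = P(X=2,Y=0) + P(X=2,Y=1) + P(X=2,Y=2)
= 2/23 + 7/46 + 7/46
= 9/23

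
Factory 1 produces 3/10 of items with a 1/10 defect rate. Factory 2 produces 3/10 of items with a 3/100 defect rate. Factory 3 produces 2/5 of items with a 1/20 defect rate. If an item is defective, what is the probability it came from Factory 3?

Using Bayes' theorem:
P(F1) = 3/10, P(D|F1) = 1/10
P(F2) = 3/10, P(D|F2) = 3/100
P(F3) = 2/5, P(D|F3) = 1/20
P(D) = P(D|F1)P(F1) + P(D|F2)P(F2) + P(D|F3)P(F3)
     = \frac{59}{1000}
P(F3|D) = P(D|F3)P(F3) / P(D)
= \frac{20}{59}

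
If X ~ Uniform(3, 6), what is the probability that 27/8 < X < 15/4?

P(27/8 < X < 15/4) = ∫_{27/8}^{15/4} f(x) dx
where f(x) = \frac{1}{3}
= \frac{1}{8}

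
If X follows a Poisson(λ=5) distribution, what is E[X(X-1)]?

E[X(X-1)] = E[X² - X] = E[X²] - E[X]
E[X] = 5
E[X²] = Var(X) + (E[X])² = 5 + (5)² = 30
E[X(X-1)] = 30 - 5 = 25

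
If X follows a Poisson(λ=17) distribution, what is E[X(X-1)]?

E[X(X-1)] = E[X² - X] = E[X²] - E[X]
E[X] = 17
E[X²] = Var(X) + (E[X])² = 17 + (17)² = 306
E[X(X-1)] = 306 - 17 = 289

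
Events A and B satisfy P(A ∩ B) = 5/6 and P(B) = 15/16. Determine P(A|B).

P(A|B) = P(A ∩ B) / P(B)
= (5/6) / (15/16)
= 8/9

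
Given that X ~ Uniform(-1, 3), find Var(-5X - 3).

For X ~ Uniform(-1, 3):
Var(X) = \frac{4}{3}
Var(-5X - 3) = (-5)² × Var(X) = 25 × \frac{4}{3} = \frac{100}{3}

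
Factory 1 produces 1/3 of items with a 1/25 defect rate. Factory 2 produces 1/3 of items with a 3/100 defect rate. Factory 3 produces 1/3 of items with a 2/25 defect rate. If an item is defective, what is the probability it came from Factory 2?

Using Bayes' theorem:
P(F1) = 1/3, P(D|F1) = 1/25
P(F2) = 1/3, P(D|F2) = 3/100
P(F3) = 1/3, P(D|F3) = 2/25
P(D) = P(D|F1)P(F1) + P(D|F2)P(F2) + P(D|F3)P(F3)
     = \frac{1}{20}
P(F2|D) = P(D|F2)P(F2) / P(D)
= \frac{1}{5}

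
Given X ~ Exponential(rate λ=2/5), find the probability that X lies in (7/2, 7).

P(7/2 < X < 7) = ∫_{7/2}^{7} f(x) dx
where f(x) = \frac{2 e^{- \frac{2 x}{5}}}{5}
= - \frac{1 - e^{\frac{7}{5}}}{e^{\frac{14}{5}}}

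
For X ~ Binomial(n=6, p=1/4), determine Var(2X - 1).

For X ~ Binomial(n=6, p=1/4):
Var(X) = \frac{9}{8}
Var(2X - 1) = (2)² × Var(X) = 4 × \frac{9}{8} = \frac{9}{2}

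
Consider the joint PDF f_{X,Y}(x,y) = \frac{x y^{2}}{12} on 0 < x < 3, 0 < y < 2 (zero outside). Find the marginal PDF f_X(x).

f_X(x) = ∫_0^2 f(x,y) dy
= ∫_0^2 \frac{x y^{2}}{12} dy
= \frac{2 x}{9} for 0 < x < 3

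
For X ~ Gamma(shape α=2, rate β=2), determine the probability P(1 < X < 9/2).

P(1 < X < 9/2) = ∫_{1}^{9/2} f(x) dx
where f(x) = 4 x e^{- 2 x}
= \frac{-10 + 3 e^{7}}{e^{9}}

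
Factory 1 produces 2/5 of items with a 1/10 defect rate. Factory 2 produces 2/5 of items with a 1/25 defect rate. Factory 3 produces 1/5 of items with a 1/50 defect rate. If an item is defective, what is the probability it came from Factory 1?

Using Bayes' theorem:
P(F1) = 2/5, P(D|F1) = 1/10
P(F2) = 2/5, P(D|F2) = 1/25
P(F3) = 1/5, P(D|F3) = 1/50
P(D) = P(D|F1)P(F1) + P(D|F2)P(F2) + P(D|F3)P(F3)
     = \frac{3}{50}
P(F1|D) = P(D|F1)P(F1) / P(D)
= \frac{2}{3}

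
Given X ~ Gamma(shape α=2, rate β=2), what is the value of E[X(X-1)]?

E[X(X-1)] = E[X² - X] = E[X²] - E[X]
E[X] = 1
E[X²] = Var(X) + (E[X])² = \frac{1}{2} + (1)² = \frac{3}{2}
E[X(X-1)] = \frac{3}{2} - 1 = \frac{1}{2}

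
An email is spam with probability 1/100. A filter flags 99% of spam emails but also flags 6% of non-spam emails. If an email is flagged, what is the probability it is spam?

Let D = the rare event, + = positive/flagged.
P(D) = 1/100
P(+|D) = 99/100
P(+|D') = 6/100 = 3/50
P(+) = P(+|D)P(D) + P(+|D')P(D')
     = \frac{99}{100} × \frac{1}{100} + \frac{3}{50} × \frac{99}{100}
     = \frac{693}{10000}
P(D|+) = P(+|D)P(D)/P(+) = \frac{1}{7}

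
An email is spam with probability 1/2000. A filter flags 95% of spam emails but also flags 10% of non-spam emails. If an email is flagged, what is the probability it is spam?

Let D = the rare event, + = positive/flagged.
P(D) = 1/2000
P(+|D) = 95/100 = 19/20
P(+|D') = 10/100 = 1/10
P(+) = P(+|D)P(D) + P(+|D')P(D')
     = \frac{19}{20} × \frac{1}{2000} + \frac{1}{10} × \frac{1999}{2000}
     = \frac{4017}{40000}
P(D|+) = P(+|D)P(D)/P(+) = \frac{19}{4017}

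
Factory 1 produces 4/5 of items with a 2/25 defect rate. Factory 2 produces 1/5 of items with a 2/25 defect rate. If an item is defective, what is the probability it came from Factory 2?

Using Bayes' theorem:
P(F1) = 4/5, P(D|F1) = 2/25
P(F2) = 1/5, P(D|F2) = 2/25
P(D) = P(D|F1)P(F1) + P(D|F2)P(F2)
     = \frac{2}{25}
P(F2|D) = P(D|F2)P(F2) / P(D)
= \frac{1}{5}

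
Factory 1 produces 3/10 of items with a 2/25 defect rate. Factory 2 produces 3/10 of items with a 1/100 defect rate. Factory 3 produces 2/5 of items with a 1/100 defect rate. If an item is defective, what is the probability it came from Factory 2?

Using Bayes' theorem:
P(F1) = 3/10, P(D|F1) = 2/25
P(F2) = 3/10, P(D|F2) = 1/100
P(F3) = 2/5, P(D|F3) = 1/100
P(D) = P(D|F1)P(F1) + P(D|F2)P(F2) + P(D|F3)P(F3)
     = \frac{31}{1000}
P(F2|D) = P(D|F2)P(F2) / P(D)
= \frac{3}{31}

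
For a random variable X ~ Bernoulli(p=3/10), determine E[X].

For X ~ Bernoulli(p=3/10), the expected value is:
E[X] = \frac{3}{10}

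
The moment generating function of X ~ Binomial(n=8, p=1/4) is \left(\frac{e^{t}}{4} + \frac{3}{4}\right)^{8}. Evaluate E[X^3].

To find E[X^3], compute M^(3)(0):
M^(1)(t) = 2 \left(\frac{e^{t}}{4} + \frac{3}{4}\right)^{7} e^{t}
M^(2)(t) = 2 \left(\frac{e^{t}}{4} + \frac{3}{4}\right)^{7} e^{t} + \frac{7 \left(\frac{e^{t}}{4} + \frac{3}{4}\right)^{6} e^{2 t}}{2}
M^(3)(t) = 2 \left(\frac{e^{t}}{4} + \frac{3}{4}\right)^{7} e^{t} + \frac{21 \left(\frac{e^{t}}{4} + \frac{3}{4}\right)^{6} e^{2 t}}{2} + \frac{21 \left(\frac{e^{t}}{4} + \frac{3}{4}\right)^{5} e^{3 t}}{4}
M^(3)(0) = \frac{71}{4}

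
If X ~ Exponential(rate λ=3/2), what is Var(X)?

For X ~ Exponential(rate λ=3/2):
Var(X) = \frac{4}{9}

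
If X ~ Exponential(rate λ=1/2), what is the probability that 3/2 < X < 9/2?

P(3/2 < X < 9/2) = ∫_{3/2}^{9/2} f(x) dx
where f(x) = \frac{e^{- \frac{x}{2}}}{2}
= - \frac{1 - e^{\frac{3}{2}}}{e^{\frac{9}{4}}}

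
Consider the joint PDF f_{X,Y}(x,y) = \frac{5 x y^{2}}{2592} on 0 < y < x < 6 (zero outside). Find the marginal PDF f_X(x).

f_X(x) = ∫_0^x \frac{5 x y^{2}}{2592} dy = \frac{5 x^{4}}{7776}
for 0 < x < 6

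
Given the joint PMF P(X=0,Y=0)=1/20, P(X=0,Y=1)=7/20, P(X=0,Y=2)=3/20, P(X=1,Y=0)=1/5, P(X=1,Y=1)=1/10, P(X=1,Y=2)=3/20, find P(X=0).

P(X=0) = P(X=0,Y=0) + P(X=0,Y=1) + P(X=0,Y=2)
= 1/20 + 7/20 + 3/20
= 11/20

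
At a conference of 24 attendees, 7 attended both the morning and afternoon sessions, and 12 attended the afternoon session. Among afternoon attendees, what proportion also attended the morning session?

P(A ∩ B) = 7/24
P(B) = 12/24 = 1/2
P(A|B) = P(A ∩ B) / P(B) = (7/24) / (1/2) = 7/12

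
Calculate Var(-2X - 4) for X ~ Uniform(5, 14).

For X ~ Uniform(5, 14):
Var(X) = \frac{27}{4}
Var(-2X - 4) = (-2)² × Var(X) = 4 × \frac{27}{4} = 27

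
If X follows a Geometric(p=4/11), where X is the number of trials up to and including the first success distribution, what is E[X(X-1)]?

E[X(X-1)] = E[X² - X] = E[X²] - E[X]
E[X] = \frac{11}{4}
E[X²] = Var(X) + (E[X])² = \frac{77}{16} + (\frac{11}{4})² = \frac{99}{8}
E[X(X-1)] = \frac{99}{8} - \frac{11}{4} = \frac{77}{8}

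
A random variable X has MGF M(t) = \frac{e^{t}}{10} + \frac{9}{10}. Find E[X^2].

To find E[X^2], compute M^(2)(0):
M^(1)(t) = \frac{e^{t}}{10}
M^(2)(t) = \frac{e^{t}}{10}
M^(2)(0) = \frac{1}{10}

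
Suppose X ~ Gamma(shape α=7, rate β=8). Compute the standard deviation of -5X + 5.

For X ~ Gamma(shape α=7, rate β=8):
Var(X) = \frac{7}{64}
SD(X) = √(Var(X)) = √(\frac{7}{64}) = \frac{\sqrt{7}}{8}
SD(-5X + 5) = |-5| × SD(X) = 5 × \frac{\sqrt{7}}{8} = \frac{5 \sqrt{7}}{8}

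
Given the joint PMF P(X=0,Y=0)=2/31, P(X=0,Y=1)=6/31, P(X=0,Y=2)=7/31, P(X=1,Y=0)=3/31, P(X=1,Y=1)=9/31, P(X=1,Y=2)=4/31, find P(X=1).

P(X=1) = P(X=1,Y=0) + P(X=1,Y=1) + P(X=1,Y=2)
= 3/31 + 9/31 + 4/31
= 16/31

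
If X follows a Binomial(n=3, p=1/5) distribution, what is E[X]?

For X ~ Binomial(n=3, p=1/5), the expected value is:
E[X] = \frac{3}{5}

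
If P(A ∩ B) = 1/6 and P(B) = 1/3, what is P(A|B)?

P(A|B) = P(A ∩ B) / P(B)
= (1/6) / (1/3)
= 1/2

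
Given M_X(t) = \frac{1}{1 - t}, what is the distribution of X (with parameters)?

The MGF M(t) = \frac{1}{1 - t} is the standard form for the Exponential distribution.
Comparing with the known MGF formula identifies: Exponential(rate λ=1)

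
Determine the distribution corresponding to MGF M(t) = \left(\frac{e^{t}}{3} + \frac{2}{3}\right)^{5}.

The MGF M(t) = \left(\frac{e^{t}}{3} + \frac{2}{3}\right)^{5} is the standard form for the Binomial distribution.
Comparing with the known MGF formula identifies: Binomial(n=5, p=1/3)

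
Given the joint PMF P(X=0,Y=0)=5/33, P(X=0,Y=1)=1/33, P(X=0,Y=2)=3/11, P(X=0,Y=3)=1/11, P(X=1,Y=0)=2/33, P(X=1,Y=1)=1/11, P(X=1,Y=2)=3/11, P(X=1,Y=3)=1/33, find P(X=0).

P(X=0) = P(X=0,Y=0) + P(X=0,Y=1) + P(X=0,Y=2) + P(X=0,Y=3)
= 5/33 + 1/33 + 3/11 + 1/11
= 6/11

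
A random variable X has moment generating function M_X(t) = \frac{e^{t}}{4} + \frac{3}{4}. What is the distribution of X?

The MGF M(t) = \frac{e^{t}}{4} + \frac{3}{4} is the standard form for the Bernoulli distribution.
Comparing with the known MGF formula identifies: Bernoulli(p=1/4)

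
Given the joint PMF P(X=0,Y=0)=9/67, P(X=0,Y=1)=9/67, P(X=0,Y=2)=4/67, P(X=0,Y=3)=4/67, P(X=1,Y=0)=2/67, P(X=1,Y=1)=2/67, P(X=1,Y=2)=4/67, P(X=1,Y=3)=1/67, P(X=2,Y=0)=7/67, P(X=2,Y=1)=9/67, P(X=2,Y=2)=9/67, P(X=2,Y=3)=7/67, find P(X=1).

P(X=1) = P(X=1,Y=0) + P(X=1,Y=1) + P(X=1,Y=2) + P(X=1,Y=3)
= 2/67 + 2/67 + 4/67 + 1/67
= 9/67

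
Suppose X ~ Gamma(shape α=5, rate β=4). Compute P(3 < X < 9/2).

P(3 < X < 9/2) = ∫_{3}^{9/2} f(x) dx
where f(x) = \frac{128 x^{4} e^{- 4 x}}{3}
= \frac{-5527 + 1237 e^{6}}{e^{18}}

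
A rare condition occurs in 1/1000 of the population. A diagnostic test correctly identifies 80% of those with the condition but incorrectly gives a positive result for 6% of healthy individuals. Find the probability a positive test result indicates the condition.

Let D = the rare event, + = positive/flagged.
P(D) = 1/1000
P(+|D) = 80/100 = 4/5
P(+|D') = 6/100 = 3/50
P(+) = P(+|D)P(D) + P(+|D')P(D')
     = \frac{4}{5} × \frac{1}{1000} + \frac{3}{50} × \frac{999}{1000}
     = \frac{3037}{50000}
P(D|+) = P(+|D)P(D)/P(+) = \frac{40}{3037}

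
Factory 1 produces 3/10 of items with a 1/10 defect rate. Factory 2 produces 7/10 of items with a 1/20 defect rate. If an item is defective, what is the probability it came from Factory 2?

Using Bayes' theorem:
P(F1) = 3/10, P(D|F1) = 1/10
P(F2) = 7/10, P(D|F2) = 1/20
P(D) = P(D|F1)P(F1) + P(D|F2)P(F2)
     = \frac{13}{200}
P(F2|D) = P(D|F2)P(F2) / P(D)
= \frac{7}{13}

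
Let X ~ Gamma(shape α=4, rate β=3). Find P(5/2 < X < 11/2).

P(5/2 < X < 11/2) = ∫_{5/2}^{11/2} f(x) dx
where f(x) = \frac{27 x^{3} e^{- 3 x}}{2}
= \frac{-14437 + 1711 e^{9}}{16 e^{\frac{33}{2}}}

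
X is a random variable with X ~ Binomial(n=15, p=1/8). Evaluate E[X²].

Using the identity E[X²] = Var(X) + (E[X])²:
E[X] = \frac{15}{8}
Var(X) = \frac{105}{64}
E[X²] = \frac{105}{64} + (\frac{15}{8})²
= \frac{165}{32}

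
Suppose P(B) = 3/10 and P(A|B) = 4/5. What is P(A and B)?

By definition, P(A|B) = P(A ∩ B) / P(B)
So P(A ∩ B) = P(A|B) × P(B)
= 4/5 × 3/10
= 6/25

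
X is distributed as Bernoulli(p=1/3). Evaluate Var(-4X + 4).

For X ~ Bernoulli(p=1/3):
Var(X) = \frac{2}{9}
Var(-4X + 4) = (-4)² × Var(X) = 16 × \frac{2}{9} = \frac{32}{9}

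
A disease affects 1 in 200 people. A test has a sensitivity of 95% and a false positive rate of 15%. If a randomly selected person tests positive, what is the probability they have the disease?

Let D = the rare event, + = positive/flagged.
P(D) = 1/200
P(+|D) = 95/100 = 19/20
P(+|D') = 15/100 = 3/20
P(+) = P(+|D)P(D) + P(+|D')P(D')
     = \frac{19}{20} × \frac{1}{200} + \frac{3}{20} × \frac{199}{200}
     = \frac{77}{500}
P(D|+) = P(+|D)P(D)/P(+) = \frac{19}{616}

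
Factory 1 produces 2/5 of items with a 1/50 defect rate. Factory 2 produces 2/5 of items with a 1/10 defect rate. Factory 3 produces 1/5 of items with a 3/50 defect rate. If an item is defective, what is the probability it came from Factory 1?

Using Bayes' theorem:
P(F1) = 2/5, P(D|F1) = 1/50
P(F2) = 2/5, P(D|F2) = 1/10
P(F3) = 1/5, P(D|F3) = 3/50
P(D) = P(D|F1)P(F1) + P(D|F2)P(F2) + P(D|F3)P(F3)
     = \frac{3}{50}
P(F1|D) = P(D|F1)P(F1) / P(D)
= \frac{2}{15}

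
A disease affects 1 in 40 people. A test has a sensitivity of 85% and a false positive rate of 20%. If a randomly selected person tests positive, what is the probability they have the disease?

Let D = the rare event, + = positive/flagged.
P(D) = 1/40
P(+|D) = 85/100 = 17/20
P(+|D') = 20/100 = 1/5
P(+) = P(+|D)P(D) + P(+|D')P(D')
     = \frac{17}{20} × \frac{1}{40} + \frac{1}{5} × \frac{39}{40}
     = \frac{173}{800}
P(D|+) = P(+|D)P(D)/P(+) = \frac{17}{173}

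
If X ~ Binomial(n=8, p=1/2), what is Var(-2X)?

For X ~ Binomial(n=8, p=1/2):
Var(X) = 2
Var(-2X) = (-2)² × Var(X) = 4 × 2 = 8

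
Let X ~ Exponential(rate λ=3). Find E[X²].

Using the identity E[X²] = Var(X) + (E[X])²:
E[X] = \frac{1}{3}
Var(X) = \frac{1}{9}
E[X²] = \frac{1}{9} + (\frac{1}{3})²
= \frac{2}{9}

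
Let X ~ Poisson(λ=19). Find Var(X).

For X ~ Poisson(λ=19):
Var(X) = 19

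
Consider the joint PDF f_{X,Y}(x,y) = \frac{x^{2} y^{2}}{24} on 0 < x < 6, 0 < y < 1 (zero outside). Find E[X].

f_X(x) = ∫_0^1 \frac{x^{2} y^{2}}{24} dy = \frac{x^{2}}{72}
E[X] = ∫_0^6 x × (\frac{x^{2}}{72}) dx = \frac{9}{2}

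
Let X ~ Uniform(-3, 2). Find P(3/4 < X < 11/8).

P(3/4 < X < 11/8) = ∫_{3/4}^{11/8} f(x) dx
where f(x) = \frac{1}{5}
= \frac{1}{8}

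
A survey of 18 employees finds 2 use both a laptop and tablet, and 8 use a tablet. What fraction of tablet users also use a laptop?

P(A ∩ B) = 2/18 = 1/9
P(B) = 8/18 = 4/9
P(A|B) = P(A ∩ B) / P(B) = (1/9) / (4/9) = 1/4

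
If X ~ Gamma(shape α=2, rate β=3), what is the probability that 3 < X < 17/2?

P(3 < X < 17/2) = ∫_{3}^{17/2} f(x) dx
where f(x) = 9 x e^{- 3 x}
= - \frac{53}{2 e^{\frac{51}{2}}} + \frac{10}{e^{9}}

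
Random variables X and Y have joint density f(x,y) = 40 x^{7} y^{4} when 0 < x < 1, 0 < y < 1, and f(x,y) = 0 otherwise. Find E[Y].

E[Y] = ∫_0^1 ∫_0^1 y × f(x,y) dx dy
= \frac{5}{6}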